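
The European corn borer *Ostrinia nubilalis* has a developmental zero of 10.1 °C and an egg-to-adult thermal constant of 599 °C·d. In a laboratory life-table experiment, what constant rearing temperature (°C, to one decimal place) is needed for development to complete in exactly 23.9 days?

35.2 °C

Required daily accumulation = 599 / 23.9 = 25.063 DD/day.
T = T_base + 25.063 = 10.1 + 25.063 = 35.163 ≈ 35.2 °C.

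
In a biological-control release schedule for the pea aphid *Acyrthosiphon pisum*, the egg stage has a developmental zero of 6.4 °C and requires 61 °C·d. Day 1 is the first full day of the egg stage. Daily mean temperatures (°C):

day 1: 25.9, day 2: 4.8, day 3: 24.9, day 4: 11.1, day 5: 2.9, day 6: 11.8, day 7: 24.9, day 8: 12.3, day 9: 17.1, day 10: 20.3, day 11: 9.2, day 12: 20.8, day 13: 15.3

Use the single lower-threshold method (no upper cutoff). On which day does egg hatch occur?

day 7

Daily DD above 6.4 °C: 19.5, 0.0, 18.5, 4.7, 0.0, 5.4, 18.5, 5.9, 10.7, 13.9, 2.8, 14.4, 8.9.
Cumulative: 19.5, 19.5, 38.0, 42.7, 42.7, 48.1, 66.6, 72.5, 83.2, 97.1, 99.9, 114.3, 123.2.
The total first reaches 61 DD on day 7.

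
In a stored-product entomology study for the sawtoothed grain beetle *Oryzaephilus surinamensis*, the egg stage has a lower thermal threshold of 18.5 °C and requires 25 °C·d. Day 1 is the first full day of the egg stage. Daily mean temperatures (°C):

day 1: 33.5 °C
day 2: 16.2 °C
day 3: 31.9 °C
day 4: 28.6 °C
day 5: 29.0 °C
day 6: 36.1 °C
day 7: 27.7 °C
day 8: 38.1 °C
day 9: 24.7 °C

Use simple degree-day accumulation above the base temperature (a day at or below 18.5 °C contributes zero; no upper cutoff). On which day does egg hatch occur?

day 3

Daily DD above 18.5 °C: 15.0, 0.0, 13.4, 10.1, 10.5, 17.6, 9.2, 19.6, 6.2.
Cumulative: 15.0, 15.0, 28.4, 38.5, 49.0, 66.6, 75.8, 95.4, 101.6.
The total first reaches 25 DD on day 3.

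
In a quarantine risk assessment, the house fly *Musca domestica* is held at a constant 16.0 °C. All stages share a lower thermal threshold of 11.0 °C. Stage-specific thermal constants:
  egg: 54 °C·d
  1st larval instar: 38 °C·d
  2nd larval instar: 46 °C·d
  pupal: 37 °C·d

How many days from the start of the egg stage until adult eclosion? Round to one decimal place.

35.0 days

Daily accumulation at 16.0 °C = 16.0 − 11.0 = 5.0 DD/day.
Total K = 54 + 38 + 46 + 37 = 175 DD.
Total duration = 175 / 5.0 = 35.000 ≈ 35.0 days.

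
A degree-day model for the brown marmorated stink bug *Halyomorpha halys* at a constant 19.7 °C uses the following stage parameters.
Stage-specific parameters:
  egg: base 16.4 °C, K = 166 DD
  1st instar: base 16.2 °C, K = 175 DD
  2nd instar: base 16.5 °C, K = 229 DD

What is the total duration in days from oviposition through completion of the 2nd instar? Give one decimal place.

171.9 days

egg: 166 / (19.7 − 16.4) = 166 / 3.3 = 50.303 d.
1st instar: 175 / (19.7 − 16.2) = 175 / 3.5 = 50.000 d.
2nd instar: 229 / (19.7 − 16.5) = 229 / 3.2 = 71.563 d.
Sum = 171.866 ≈ 171.9 days.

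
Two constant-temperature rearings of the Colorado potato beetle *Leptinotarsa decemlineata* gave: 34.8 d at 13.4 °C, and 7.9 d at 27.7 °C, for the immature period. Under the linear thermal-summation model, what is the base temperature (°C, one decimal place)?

9.2 °C

Linear rate model ⇒ the product D·(T − T_b) is constant across temperatures.
34.8·(13.4 − T_b) = 7.9·(27.7 − T_b)
T_b = (34.8·13.4 − 7.9·27.7) / (34.8 − 7.9) = 247.49 / 26.9 = 9.200 °C ≈ 9.2 °C.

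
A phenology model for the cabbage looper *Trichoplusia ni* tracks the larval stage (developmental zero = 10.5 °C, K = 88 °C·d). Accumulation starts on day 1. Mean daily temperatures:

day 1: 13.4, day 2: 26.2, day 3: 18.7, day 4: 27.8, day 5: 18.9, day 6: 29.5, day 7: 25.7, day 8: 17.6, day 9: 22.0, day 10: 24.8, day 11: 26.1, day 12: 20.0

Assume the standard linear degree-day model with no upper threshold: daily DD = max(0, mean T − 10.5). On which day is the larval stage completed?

day 8

Daily DD above 10.5 °C: 2.9, 15.7, 8.2, 17.3, 8.4, 19.0, 15.2, 7.1, 11.5, 14.3, 15.6, 9.5.
Cumulative: 2.9, 18.6, 26.8, 44.1, 52.5, 71.5, 86.7, 93.8, 105.3, 119.6, 135.2, 144.7.
The total first reaches 88 DD on day 8.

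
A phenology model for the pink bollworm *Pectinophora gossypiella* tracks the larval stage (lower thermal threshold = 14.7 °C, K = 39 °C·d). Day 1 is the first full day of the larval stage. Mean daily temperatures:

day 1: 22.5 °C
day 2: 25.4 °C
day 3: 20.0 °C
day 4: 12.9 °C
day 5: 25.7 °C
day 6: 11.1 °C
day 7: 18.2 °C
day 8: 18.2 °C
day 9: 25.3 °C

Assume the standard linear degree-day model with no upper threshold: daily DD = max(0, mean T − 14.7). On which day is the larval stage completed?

day 8

Daily DD above 14.7 °C: 7.8, 10.7, 5.3, 0.0, 11.0, 0.0, 3.5, 3.5, 10.6.
Cumulative: 7.8, 18.5, 23.8, 23.8, 34.8, 34.8, 38.3, 41.8, 52.4.
The total first reaches 39 DD on day 8.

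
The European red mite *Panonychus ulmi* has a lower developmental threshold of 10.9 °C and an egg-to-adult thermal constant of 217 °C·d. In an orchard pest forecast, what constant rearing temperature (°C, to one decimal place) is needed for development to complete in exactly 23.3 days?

Required daily accumulation = 217 / 23.3 = 9.313 DD/day.
T = T_base + 9.313 = 10.9 + 9.313 = 20.213 ≈ 20.2 °C.

20.2 °C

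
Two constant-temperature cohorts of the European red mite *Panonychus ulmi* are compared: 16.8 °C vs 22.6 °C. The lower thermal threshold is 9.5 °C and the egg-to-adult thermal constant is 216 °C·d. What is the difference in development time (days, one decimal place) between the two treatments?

At 16.8 °C: 216 / (16.8 − 9.5) = 216 / 7.3 = 29.589 d.
At 22.6 °C: 216 / (22.6 − 9.5) = 216 / 13.1 = 16.489 d.
Difference = |29.589 − 16.489| = 13.100 ≈ 13.1 days.

13.1 days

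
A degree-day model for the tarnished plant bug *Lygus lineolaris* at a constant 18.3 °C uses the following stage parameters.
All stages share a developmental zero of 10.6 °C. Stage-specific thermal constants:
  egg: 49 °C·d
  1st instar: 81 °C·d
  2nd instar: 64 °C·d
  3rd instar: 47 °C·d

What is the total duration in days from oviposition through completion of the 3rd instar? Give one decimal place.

31.3 days

Daily accumulation at 18.3 °C = 18.3 − 10.6 = 7.7 DD/day.
Total K = 49 + 81 + 64 + 47 = 241 DD.
Total duration = 241 / 7.7 = 31.299 ≈ 31.3 days.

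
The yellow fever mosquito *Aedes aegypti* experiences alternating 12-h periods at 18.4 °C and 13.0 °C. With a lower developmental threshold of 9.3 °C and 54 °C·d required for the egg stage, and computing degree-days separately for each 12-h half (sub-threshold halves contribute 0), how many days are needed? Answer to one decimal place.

8.4 days

Day half: max(0, 18.4 − 9.3) × 0.5 = 9.1 × 0.5 = 4.55 DD.
Night half: max(0, 13.0 − 9.3) × 0.5 = 3.7 × 0.5 = 1.85 DD.
Per 24 h: 6.40 DD/day.
Duration = 54 / 6.40 = 8.438 ≈ 8.4 days.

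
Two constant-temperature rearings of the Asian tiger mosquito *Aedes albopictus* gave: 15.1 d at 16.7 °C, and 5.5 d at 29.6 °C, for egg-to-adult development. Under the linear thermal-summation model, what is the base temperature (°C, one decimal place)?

Equal thermal constants: D₁(T₁ − T_b) = D₂(T₂ − T_b).
15.1·(16.7 − T_b) = 5.5·(29.6 − T_b)
T_b = (15.1·16.7 − 5.5·29.6) / (15.1 − 5.5) = 89.37 / 9.6 = 9.309 °C ≈ 9.3 °C.

9.3 °C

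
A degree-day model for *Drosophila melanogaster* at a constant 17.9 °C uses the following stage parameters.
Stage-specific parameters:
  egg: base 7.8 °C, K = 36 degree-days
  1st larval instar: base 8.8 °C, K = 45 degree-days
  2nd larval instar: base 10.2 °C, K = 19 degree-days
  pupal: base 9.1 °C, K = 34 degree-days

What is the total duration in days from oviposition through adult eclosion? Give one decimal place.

egg: 36 / (17.9 − 7.8) = 36 / 10.1 = 3.564 d.
1st larval instar: 45 / (17.9 − 8.8) = 45 / 9.1 = 4.945 d.
2nd larval instar: 19 / (17.9 − 10.2) = 19 / 7.7 = 2.468 d.
pupal: 34 / (17.9 − 9.1) = 34 / 8.8 = 3.864 d.
Sum = 14.841 ≈ 14.8 days.

14.8 days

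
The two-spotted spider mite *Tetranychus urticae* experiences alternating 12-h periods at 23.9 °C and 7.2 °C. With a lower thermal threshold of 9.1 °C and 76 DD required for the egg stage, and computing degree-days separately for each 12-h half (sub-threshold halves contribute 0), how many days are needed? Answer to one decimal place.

10.3 days

Day half: max(0, 23.9 − 9.1) × 0.5 = 14.8 × 0.5 = 7.40 DD.
Night half: max(0, 7.2 − 9.1) × 0.5 = 0.0 × 0.5 = 0.00 DD.
Per 24 h: 7.40 DD/day.
Duration = 76 / 7.40 = 10.270 ≈ 10.3 days.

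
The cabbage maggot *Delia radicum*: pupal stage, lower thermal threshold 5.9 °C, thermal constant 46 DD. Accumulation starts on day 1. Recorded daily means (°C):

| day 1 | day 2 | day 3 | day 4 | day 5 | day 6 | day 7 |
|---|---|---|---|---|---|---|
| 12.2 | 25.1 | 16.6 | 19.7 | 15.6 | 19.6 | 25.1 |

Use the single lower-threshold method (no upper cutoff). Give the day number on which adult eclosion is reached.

Daily DD above 5.9 °C: 6.3, 19.2, 10.7, 13.8, 9.7, 13.7, 19.2.
Cumulative: 6.3, 25.5, 36.2, 50.0, 59.7, 73.4, 92.6.
The total first reaches 46 DD on day 4.

day 4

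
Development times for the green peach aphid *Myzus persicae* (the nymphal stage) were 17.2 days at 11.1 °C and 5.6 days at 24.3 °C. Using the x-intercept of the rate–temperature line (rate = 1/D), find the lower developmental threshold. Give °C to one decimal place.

4.7 °C

Under the model K = D·(T − T_b), so D₁·(T₁ − T_b) = D₂·(T₂ − T_b).
17.2·(11.1 − T_b) = 5.6·(24.3 − T_b)
T_b = (17.2·11.1 − 5.6·24.3) / (17.2 − 5.6) = 54.84 / 11.6 = 4.728 °C ≈ 4.7 °C.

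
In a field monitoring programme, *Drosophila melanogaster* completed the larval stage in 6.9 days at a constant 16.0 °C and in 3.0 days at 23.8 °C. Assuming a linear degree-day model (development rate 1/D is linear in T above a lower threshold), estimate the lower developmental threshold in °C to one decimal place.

10.0 °C

Linear rate model ⇒ the product D·(T − T_b) is constant across temperatures.
6.9·(16.0 − T_b) = 3.0·(23.8 − T_b)
T_b = (6.9·16.0 − 3.0·23.8) / (6.9 − 3.0) = 39.00 / 3.9 = 10.000 °C ≈ 10.0 °C.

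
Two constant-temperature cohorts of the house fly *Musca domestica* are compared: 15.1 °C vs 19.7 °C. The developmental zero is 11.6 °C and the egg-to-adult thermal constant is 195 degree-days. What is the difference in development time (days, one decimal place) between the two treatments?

31.6 days

At 15.1 °C: 195 / (15.1 − 11.6) = 195 / 3.5 = 55.714 d.
At 19.7 °C: 195 / (19.7 − 11.6) = 195 / 8.1 = 24.074 d.
Difference = |55.714 − 24.074| = 31.640 ≈ 31.6 days.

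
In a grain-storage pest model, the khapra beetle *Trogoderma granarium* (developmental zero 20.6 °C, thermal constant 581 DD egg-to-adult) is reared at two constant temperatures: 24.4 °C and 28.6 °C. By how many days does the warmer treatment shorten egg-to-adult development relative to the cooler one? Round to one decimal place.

80.3 days

At 24.4 °C: 581 / (24.4 − 20.6) = 581 / 3.8 = 152.895 d.
At 28.6 °C: 581 / (28.6 − 20.6) = 581 / 8.0 = 72.625 d.
Difference = |152.895 − 72.625| = 80.270 ≈ 80.3 days.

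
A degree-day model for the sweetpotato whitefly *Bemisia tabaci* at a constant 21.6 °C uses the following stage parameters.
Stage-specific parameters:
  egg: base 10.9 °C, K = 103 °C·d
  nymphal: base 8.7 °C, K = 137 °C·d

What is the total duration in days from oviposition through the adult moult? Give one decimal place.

egg: 103 / (21.6 − 10.9) = 103 / 10.7 = 9.626 d.
nymphal: 137 / (21.6 − 8.7) = 137 / 12.9 = 10.620 d.
Sum = 20.246 ≈ 20.2 days.

20.2 days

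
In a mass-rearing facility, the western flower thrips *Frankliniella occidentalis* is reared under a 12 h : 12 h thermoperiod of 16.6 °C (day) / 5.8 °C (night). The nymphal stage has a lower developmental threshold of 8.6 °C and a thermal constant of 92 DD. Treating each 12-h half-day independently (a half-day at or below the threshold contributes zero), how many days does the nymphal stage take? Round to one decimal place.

Day half: max(0, 16.6 − 8.6) × 0.5 = 8.0 × 0.5 = 4.00 DD.
Night half: max(0, 5.8 − 8.6) × 0.5 = 0.0 × 0.5 = 0.00 DD.
Per 24 h: 4.00 DD/day.
Duration = 92 / 4.00 = 23.000 ≈ 23.0 days.

23.0 days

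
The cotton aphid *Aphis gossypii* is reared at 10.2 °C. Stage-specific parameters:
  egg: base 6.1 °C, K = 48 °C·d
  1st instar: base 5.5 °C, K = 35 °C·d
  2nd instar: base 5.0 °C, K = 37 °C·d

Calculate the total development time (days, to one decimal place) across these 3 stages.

26.3 days

egg: 48 / (10.2 − 6.1) = 48 / 4.1 = 11.707 d.
1st instar: 35 / (10.2 − 5.5) = 35 / 4.7 = 7.447 d.
2nd instar: 37 / (10.2 − 5.0) = 37 / 5.2 = 7.115 d.
Sum = 26.270 ≈ 26.3 days.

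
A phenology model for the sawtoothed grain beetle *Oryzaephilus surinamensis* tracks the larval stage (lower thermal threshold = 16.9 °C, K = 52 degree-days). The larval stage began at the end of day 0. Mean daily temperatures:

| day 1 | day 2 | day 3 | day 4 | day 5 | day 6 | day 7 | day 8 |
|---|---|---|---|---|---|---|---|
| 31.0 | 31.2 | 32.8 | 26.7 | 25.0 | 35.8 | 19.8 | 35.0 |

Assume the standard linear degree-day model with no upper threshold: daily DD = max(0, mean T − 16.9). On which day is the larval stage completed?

day 4

Daily DD above 16.9 °C: 14.1, 14.3, 15.9, 9.8, 8.1, 18.9, 2.9, 18.1.
Cumulative: 14.1, 28.4, 44.3, 54.1, 62.2, 81.1, 84.0, 102.1.
The total first reaches 52 DD on day 4.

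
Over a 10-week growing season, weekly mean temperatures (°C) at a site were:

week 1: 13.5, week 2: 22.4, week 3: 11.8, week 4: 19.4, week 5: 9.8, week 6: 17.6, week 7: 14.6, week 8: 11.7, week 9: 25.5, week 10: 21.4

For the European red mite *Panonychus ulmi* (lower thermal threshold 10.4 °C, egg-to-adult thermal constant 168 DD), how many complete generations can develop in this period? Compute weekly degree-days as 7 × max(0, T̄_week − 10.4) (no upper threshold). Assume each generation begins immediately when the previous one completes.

Weekly DD (7 × max(0, T̄ − 10.4)): 21.7, 84.0, 9.8, 63.0, 0.0, 50.4, 29.4, 9.1, 105.7, 77.0.
Season total = 450.1 DD.
Complete generations = ⌊450.1 / 168⌋ = 2.

2 generations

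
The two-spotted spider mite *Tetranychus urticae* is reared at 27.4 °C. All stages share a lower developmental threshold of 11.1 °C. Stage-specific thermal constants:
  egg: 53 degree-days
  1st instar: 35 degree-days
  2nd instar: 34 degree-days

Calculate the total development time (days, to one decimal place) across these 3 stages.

Daily accumulation at 27.4 °C = 27.4 − 11.1 = 16.3 DD/day.
Total K = 53 + 35 + 34 = 122 DD.
Total duration = 122 / 16.3 = 7.485 ≈ 7.5 days.

7.5 days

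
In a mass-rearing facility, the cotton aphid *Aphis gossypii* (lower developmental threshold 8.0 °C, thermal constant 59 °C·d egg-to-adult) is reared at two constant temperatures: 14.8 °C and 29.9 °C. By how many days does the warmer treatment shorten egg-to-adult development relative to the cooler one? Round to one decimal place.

6.0 days

At 14.8 °C: 59 / (14.8 − 8.0) = 59 / 6.8 = 8.676 d.
At 29.9 °C: 59 / (29.9 − 8.0) = 59 / 21.9 = 2.694 d.
Difference = |8.676 − 2.694| = 5.982 ≈ 6.0 days.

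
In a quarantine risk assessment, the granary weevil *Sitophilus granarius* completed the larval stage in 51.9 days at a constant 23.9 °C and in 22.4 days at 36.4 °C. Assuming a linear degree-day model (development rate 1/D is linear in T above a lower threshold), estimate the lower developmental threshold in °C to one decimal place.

14.4 °C

Under the model K = D·(T − T_b), so D₁·(T₁ − T_b) = D₂·(T₂ − T_b).
51.9·(23.9 − T_b) = 22.4·(36.4 − T_b)
T_b = (51.9·23.9 − 22.4·36.4) / (51.9 − 22.4) = 425.05 / 29.5 = 14.408 °C ≈ 14.4 °C.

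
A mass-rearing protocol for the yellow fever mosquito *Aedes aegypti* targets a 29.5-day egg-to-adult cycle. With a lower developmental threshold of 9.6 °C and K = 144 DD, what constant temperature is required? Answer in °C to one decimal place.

14.5 °C

Required daily accumulation = 144 / 29.5 = 4.881 DD/day.
T = T_base + 4.881 = 9.6 + 4.881 = 14.481 ≈ 14.5 °C.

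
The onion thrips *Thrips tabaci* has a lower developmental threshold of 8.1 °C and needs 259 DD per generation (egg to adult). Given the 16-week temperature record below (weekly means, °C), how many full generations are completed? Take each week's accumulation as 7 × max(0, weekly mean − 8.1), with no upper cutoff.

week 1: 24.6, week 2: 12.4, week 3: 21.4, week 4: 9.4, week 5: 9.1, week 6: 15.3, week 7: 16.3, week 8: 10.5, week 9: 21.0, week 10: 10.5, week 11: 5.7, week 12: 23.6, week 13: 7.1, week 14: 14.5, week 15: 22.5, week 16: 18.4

3 generations

Weekly DD (7 × max(0, T̄ − 8.1)): 115.5, 30.1, 93.1, 9.1, 7.0, 50.4, 57.4, 16.8, 90.3, 16.8, 0.0, 108.5, 0.0, 44.8, 100.8, 72.1.
Season total = 812.7 DD.
Complete generations = ⌊812.7 / 259⌋ = 3.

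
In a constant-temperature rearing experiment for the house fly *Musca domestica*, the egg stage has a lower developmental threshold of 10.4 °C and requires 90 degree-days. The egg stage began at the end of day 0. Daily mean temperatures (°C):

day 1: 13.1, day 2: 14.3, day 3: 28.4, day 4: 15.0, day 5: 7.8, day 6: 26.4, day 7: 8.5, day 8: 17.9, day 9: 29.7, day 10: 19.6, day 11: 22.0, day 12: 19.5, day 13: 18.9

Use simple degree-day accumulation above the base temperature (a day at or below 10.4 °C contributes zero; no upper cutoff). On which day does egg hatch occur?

day 11

Daily DD above 10.4 °C: 2.7, 3.9, 18.0, 4.6, 0.0, 16.0, 0.0, 7.5, 19.3, 9.2, 11.6, 9.1, 8.5.
Cumulative: 2.7, 6.6, 24.6, 29.2, 29.2, 45.2, 45.2, 52.7, 72.0, 81.2, 92.8, 101.9, 110.4.
The total first reaches 90 DD on day 11.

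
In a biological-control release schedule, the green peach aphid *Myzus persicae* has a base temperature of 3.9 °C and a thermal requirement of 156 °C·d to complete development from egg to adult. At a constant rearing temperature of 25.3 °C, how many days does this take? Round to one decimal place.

Daily accumulation = 25.3 − 3.9 = 21.4 DD/day.
Duration = 156 / 21.4 = 7.290 ≈ 7.3 days.

7.3 days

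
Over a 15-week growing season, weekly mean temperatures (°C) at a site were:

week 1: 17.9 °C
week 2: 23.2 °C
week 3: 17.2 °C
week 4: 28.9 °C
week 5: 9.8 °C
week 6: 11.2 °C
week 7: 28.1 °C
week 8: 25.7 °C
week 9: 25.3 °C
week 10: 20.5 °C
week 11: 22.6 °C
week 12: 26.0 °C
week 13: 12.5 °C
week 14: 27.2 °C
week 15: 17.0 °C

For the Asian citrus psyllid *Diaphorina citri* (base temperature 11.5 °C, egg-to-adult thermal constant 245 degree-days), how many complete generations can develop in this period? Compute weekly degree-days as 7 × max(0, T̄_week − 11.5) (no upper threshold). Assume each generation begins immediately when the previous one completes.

4 generations

Weekly DD (7 × max(0, T̄ − 11.5)): 44.8, 81.9, 39.9, 121.8, 0.0, 0.0, 116.2, 99.4, 96.6, 63.0, 77.7, 101.5, 7.0, 109.9, 38.5.
Season total = 998.2 DD.
Complete generations = ⌊998.2 / 245⌋ = 4.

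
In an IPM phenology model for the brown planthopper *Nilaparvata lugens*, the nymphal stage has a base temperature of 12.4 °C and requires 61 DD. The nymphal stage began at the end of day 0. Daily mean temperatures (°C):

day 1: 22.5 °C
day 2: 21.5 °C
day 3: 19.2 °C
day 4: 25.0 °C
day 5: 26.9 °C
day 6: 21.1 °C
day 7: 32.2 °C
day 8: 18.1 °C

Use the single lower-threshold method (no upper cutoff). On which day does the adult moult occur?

Daily DD above 12.4 °C: 10.1, 9.1, 6.8, 12.6, 14.5, 8.7, 19.8, 5.7.
Cumulative: 10.1, 19.2, 26.0, 38.6, 53.1, 61.8, 81.6, 87.3.
The total first reaches 61 DD on day 6.

day 6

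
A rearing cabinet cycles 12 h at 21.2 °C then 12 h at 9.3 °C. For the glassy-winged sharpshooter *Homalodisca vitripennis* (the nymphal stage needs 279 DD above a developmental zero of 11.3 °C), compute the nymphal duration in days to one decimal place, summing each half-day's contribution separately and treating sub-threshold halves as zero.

56.4 days

Day half: max(0, 21.2 − 11.3) × 0.5 = 9.9 × 0.5 = 4.95 DD.
Night half: max(0, 9.3 − 11.3) × 0.5 = 0.0 × 0.5 = 0.00 DD.
Per 24 h: 4.95 DD/day.
Duration = 279 / 4.95 = 56.364 ≈ 56.4 days.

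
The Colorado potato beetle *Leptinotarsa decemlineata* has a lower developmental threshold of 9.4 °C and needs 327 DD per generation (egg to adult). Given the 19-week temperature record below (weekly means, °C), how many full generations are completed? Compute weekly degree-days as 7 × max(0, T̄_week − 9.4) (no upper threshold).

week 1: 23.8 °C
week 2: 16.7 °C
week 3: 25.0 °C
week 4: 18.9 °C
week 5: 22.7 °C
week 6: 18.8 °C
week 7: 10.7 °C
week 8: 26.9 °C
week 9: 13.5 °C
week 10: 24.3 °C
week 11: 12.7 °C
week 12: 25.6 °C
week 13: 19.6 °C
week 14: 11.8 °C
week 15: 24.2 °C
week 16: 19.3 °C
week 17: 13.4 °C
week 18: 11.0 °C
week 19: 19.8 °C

3 generations

Weekly DD (7 × max(0, T̄ − 9.4)): 100.8, 51.1, 109.2, 66.5, 93.1, 65.8, 9.1, 122.5, 28.7, 104.3, 23.1, 113.4, 71.4, 16.8, 103.6, 69.3, 28.0, 11.2, 72.8.
Season total = 1260.7 DD.
Complete generations = ⌊1260.7 / 327⌋ = 3.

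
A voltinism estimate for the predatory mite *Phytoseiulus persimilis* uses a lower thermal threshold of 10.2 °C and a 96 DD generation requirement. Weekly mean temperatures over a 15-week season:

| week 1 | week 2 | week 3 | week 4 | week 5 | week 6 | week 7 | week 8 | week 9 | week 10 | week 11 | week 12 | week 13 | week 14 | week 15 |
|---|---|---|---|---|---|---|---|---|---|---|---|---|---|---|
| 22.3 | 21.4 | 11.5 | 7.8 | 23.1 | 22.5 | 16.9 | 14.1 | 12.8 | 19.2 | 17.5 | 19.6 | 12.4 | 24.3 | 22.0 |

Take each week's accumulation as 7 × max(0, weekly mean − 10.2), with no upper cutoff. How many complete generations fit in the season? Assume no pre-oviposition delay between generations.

Weekly DD (7 × max(0, T̄ − 10.2)): 84.7, 78.4, 9.1, 0.0, 90.3, 86.1, 46.9, 27.3, 18.2, 63.0, 51.1, 65.8, 15.4, 98.7, 82.6.
Season total = 817.6 DD.
Complete generations = ⌊817.6 / 96⌋ = 8.

8 generations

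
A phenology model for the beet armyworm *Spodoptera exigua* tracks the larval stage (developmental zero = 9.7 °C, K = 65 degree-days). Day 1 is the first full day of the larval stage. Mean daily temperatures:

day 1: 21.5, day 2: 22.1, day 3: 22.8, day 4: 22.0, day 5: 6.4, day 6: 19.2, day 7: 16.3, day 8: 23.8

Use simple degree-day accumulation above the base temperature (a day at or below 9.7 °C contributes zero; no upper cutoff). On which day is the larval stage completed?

day 7

Daily DD above 9.7 °C: 11.8, 12.4, 13.1, 12.3, 0.0, 9.5, 6.6, 14.1.
Cumulative: 11.8, 24.2, 37.3, 49.6, 49.6, 59.1, 65.7, 79.8.
The total first reaches 65 DD on day 7.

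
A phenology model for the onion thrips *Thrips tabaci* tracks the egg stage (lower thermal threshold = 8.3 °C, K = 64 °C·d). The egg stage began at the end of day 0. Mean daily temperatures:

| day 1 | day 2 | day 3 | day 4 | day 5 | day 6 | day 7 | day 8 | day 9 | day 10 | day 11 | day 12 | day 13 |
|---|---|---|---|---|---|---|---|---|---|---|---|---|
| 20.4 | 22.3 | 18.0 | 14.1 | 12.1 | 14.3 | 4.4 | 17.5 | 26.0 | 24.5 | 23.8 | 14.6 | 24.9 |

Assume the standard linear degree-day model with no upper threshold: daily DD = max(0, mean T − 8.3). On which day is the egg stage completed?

day 9

Daily DD above 8.3 °C: 12.1, 14.0, 9.7, 5.8, 3.8, 6.0, 0.0, 9.2, 17.7, 16.2, 15.5, 6.3, 16.6.
Cumulative: 12.1, 26.1, 35.8, 41.6, 45.4, 51.4, 51.4, 60.6, 78.3, 94.5, 110.0, 116.3, 132.9.
The total first reaches 64 DD on day 9.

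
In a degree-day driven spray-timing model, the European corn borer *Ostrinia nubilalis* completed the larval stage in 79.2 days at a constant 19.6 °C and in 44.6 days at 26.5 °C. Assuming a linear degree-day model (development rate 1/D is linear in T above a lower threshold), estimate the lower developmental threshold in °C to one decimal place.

10.7 °C

Under the model K = D·(T − T_b), so D₁·(T₁ − T_b) = D₂·(T₂ − T_b).
79.2·(19.6 − T_b) = 44.6·(26.5 − T_b)
T_b = (79.2·19.6 − 44.6·26.5) / (79.2 − 44.6) = 370.42 / 34.6 = 10.706 °C ≈ 10.7 °C.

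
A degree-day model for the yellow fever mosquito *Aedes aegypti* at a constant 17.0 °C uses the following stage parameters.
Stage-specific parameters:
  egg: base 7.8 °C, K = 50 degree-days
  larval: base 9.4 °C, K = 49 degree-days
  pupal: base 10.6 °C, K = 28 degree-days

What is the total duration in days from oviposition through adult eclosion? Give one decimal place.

16.3 days

egg: 50 / (17.0 − 7.8) = 50 / 9.2 = 5.435 d.
larval: 49 / (17.0 − 9.4) = 49 / 7.6 = 6.447 d.
pupal: 28 / (17.0 − 10.6) = 28 / 6.4 = 4.375 d.
Sum = 16.257 ≈ 16.3 days.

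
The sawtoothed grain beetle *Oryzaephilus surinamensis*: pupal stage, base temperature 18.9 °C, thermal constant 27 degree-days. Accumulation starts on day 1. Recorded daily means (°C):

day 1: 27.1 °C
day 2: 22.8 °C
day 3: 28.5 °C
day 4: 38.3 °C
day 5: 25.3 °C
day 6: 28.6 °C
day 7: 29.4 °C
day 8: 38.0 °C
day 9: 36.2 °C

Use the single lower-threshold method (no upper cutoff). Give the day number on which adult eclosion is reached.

day 4

Daily DD above 18.9 °C: 8.2, 3.9, 9.6, 19.4, 6.4, 9.7, 10.5, 19.1, 17.3.
Cumulative: 8.2, 12.1, 21.7, 41.1, 47.5, 57.2, 67.7, 86.8, 104.1.
The total first reaches 27 DD on day 4.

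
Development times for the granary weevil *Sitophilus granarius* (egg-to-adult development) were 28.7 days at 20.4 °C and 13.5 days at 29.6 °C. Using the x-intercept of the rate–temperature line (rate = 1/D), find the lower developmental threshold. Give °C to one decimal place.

12.2 °C

Linear rate model ⇒ the product D·(T − T_b) is constant across temperatures.
28.7·(20.4 − T_b) = 13.5·(29.6 − T_b)
T_b = (28.7·20.4 − 13.5·29.6) / (28.7 − 13.5) = 185.88 / 15.2 = 12.229 °C ≈ 12.2 °C.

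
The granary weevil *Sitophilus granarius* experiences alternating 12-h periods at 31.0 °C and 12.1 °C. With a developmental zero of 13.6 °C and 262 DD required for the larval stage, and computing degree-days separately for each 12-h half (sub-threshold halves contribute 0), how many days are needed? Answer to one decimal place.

30.1 days

Day half: max(0, 31.0 − 13.6) × 0.5 = 17.4 × 0.5 = 8.70 DD.
Night half: max(0, 12.1 − 13.6) × 0.5 = 0.0 × 0.5 = 0.00 DD.
Per 24 h: 8.70 DD/day.
Duration = 262 / 8.70 = 30.115 ≈ 30.1 days.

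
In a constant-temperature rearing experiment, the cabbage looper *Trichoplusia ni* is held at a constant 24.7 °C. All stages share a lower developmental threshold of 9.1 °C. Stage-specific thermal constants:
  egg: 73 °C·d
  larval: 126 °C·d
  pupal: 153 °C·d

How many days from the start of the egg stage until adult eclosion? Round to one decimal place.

22.6 days

Daily accumulation at 24.7 °C = 24.7 − 9.1 = 15.6 DD/day.
Total K = 73 + 126 + 153 = 352 DD.
Total duration = 352 / 15.6 = 22.564 ≈ 22.6 days.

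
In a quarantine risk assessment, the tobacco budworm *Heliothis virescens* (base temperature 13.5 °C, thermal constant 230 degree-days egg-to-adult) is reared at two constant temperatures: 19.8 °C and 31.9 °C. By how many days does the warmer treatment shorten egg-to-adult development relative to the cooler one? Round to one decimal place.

At 19.8 °C: 230 / (19.8 − 13.5) = 230 / 6.3 = 36.508 d.
At 31.9 °C: 230 / (31.9 − 13.5) = 230 / 18.4 = 12.500 d.
Difference = |36.508 − 12.500| = 24.008 ≈ 24.0 days.

24.0 days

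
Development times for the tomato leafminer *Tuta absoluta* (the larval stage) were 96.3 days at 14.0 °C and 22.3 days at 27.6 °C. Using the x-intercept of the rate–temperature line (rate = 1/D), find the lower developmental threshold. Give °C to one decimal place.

Under the model K = D·(T − T_b), so D₁·(T₁ − T_b) = D₂·(T₂ − T_b).
96.3·(14.0 − T_b) = 22.3·(27.6 − T_b)
T_b = (96.3·14.0 − 22.3·27.6) / (96.3 − 22.3) = 732.72 / 74.0 = 9.902 °C ≈ 9.9 °C.

9.9 °C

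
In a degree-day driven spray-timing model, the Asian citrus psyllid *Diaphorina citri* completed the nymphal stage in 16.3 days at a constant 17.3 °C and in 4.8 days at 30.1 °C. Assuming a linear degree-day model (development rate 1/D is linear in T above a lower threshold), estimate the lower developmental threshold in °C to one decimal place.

12.0 °C

Linear rate model ⇒ the product D·(T − T_b) is constant across temperatures.
16.3·(17.3 − T_b) = 4.8·(30.1 − T_b)
T_b = (16.3·17.3 − 4.8·30.1) / (16.3 − 4.8) = 137.51 / 11.5 = 11.957 °C ≈ 12.0 °C.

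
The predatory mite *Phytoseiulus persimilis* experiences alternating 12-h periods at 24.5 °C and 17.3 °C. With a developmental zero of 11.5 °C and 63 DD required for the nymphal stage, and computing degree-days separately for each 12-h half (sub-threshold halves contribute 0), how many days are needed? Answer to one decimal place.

6.7 days

Day half: max(0, 24.5 − 11.5) × 0.5 = 13.0 × 0.5 = 6.50 DD.
Night half: max(0, 17.3 − 11.5) × 0.5 = 5.8 × 0.5 = 2.90 DD.
Per 24 h: 9.40 DD/day.
Duration = 63 / 9.40 = 6.702 ≈ 6.7 days.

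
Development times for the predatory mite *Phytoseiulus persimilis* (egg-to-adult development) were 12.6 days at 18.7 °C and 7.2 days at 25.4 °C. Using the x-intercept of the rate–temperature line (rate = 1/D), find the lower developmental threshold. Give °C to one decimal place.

Under the model K = D·(T − T_b), so D₁·(T₁ − T_b) = D₂·(T₂ − T_b).
12.6·(18.7 − T_b) = 7.2·(25.4 − T_b)
T_b = (12.6·18.7 − 7.2·25.4) / (12.6 − 7.2) = 52.74 / 5.4 = 9.767 °C ≈ 9.8 °C.

9.8 °C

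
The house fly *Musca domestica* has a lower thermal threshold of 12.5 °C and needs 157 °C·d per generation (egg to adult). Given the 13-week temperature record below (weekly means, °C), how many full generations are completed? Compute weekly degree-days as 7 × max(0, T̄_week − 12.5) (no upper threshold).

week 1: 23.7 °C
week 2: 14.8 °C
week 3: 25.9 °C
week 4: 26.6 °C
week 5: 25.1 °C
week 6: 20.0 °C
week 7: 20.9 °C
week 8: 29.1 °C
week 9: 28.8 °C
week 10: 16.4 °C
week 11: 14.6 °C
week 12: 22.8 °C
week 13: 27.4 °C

Weekly DD (7 × max(0, T̄ − 12.5)): 78.4, 16.1, 93.8, 98.7, 88.2, 52.5, 58.8, 116.2, 114.1, 27.3, 14.7, 72.1, 104.3.
Season total = 935.2 DD.
Complete generations = ⌊935.2 / 157⌋ = 5.

5 generations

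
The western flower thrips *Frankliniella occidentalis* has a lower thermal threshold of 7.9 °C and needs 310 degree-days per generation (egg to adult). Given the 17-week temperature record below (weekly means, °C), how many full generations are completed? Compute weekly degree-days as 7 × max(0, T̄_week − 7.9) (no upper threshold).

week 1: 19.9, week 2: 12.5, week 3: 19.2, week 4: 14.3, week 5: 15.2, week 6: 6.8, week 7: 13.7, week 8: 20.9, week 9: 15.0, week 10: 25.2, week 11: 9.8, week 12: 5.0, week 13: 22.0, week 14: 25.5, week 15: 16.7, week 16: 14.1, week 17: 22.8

3 generations

Weekly DD (7 × max(0, T̄ − 7.9)): 84.0, 32.2, 79.1, 44.8, 51.1, 0.0, 40.6, 91.0, 49.7, 121.1, 13.3, 0.0, 98.7, 123.2, 61.6, 43.4, 104.3.
Season total = 1038.1 DD.
Complete generations = ⌊1038.1 / 310⌋ = 3.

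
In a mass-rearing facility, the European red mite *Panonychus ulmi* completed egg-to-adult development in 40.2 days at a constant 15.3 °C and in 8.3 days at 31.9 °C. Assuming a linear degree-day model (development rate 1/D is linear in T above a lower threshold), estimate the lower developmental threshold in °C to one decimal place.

Under the model K = D·(T − T_b), so D₁·(T₁ − T_b) = D₂·(T₂ − T_b).
40.2·(15.3 − T_b) = 8.3·(31.9 − T_b)
T_b = (40.2·15.3 − 8.3·31.9) / (40.2 − 8.3) = 350.29 / 31.9 = 10.981 °C ≈ 11.0 °C.

11.0 °C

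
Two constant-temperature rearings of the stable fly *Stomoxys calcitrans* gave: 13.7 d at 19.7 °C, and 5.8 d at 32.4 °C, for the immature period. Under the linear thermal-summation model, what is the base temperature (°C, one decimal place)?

Linear rate model ⇒ the product D·(T − T_b) is constant across temperatures.
13.7·(19.7 − T_b) = 5.8·(32.4 − T_b)
T_b = (13.7·19.7 − 5.8·32.4) / (13.7 − 5.8) = 81.97 / 7.9 = 10.376 °C ≈ 10.4 °C.

10.4 °C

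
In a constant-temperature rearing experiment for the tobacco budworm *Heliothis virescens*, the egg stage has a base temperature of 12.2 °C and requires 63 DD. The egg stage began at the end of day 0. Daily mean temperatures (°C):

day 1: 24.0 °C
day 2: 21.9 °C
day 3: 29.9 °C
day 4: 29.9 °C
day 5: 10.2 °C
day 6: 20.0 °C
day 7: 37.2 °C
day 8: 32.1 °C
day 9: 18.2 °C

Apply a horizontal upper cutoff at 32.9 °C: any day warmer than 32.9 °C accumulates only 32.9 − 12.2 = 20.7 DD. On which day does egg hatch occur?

day 6

Daily DD above 12.2 °C (capped at 20.7): 11.8, 9.7, 17.7, 17.7, 0.0, 7.8, 20.7, 19.9, 6.0.
Cumulative: 11.8, 21.5, 39.2, 56.9, 56.9, 64.7, 85.4, 105.3, 111.3.
The total first reaches 63 DD on day 6.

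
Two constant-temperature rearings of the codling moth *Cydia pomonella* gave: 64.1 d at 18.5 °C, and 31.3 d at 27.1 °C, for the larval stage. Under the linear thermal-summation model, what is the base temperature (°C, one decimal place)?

Under the model K = D·(T − T_b), so D₁·(T₁ − T_b) = D₂·(T₂ − T_b).
64.1·(18.5 − T_b) = 31.3·(27.1 − T_b)
T_b = (64.1·18.5 − 31.3·27.1) / (64.1 − 31.3) = 337.62 / 32.8 = 10.293 °C ≈ 10.3 °C.

10.3 °C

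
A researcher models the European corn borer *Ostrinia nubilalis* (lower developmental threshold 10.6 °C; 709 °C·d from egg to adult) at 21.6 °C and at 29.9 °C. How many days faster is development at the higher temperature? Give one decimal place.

27.7 days

At 21.6 °C: 709 / (21.6 − 10.6) = 709 / 11.0 = 64.455 d.
At 29.9 °C: 709 / (29.9 − 10.6) = 709 / 19.3 = 36.736 d.
Difference = |64.455 − 36.736| = 27.719 ≈ 27.7 days.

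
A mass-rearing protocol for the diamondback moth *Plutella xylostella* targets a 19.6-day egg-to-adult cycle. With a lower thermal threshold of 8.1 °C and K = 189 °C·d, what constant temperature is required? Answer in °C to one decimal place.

17.7 °C

Required daily accumulation = 189 / 19.6 = 9.643 DD/day.
T = T_base + 9.643 = 8.1 + 9.643 = 17.743 ≈ 17.7 °C.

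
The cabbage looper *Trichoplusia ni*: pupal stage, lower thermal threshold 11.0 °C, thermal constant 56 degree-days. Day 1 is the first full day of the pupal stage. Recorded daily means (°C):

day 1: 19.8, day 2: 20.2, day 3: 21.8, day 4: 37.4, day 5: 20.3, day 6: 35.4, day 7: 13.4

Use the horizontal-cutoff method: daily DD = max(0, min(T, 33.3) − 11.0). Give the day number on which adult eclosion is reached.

Daily DD above 11.0 °C (capped at 22.3): 8.8, 9.2, 10.8, 22.3, 9.3, 22.3, 2.4.
Cumulative: 8.8, 18.0, 28.8, 51.1, 60.4, 82.7, 85.1.
The total first reaches 56 DD on day 5.

day 5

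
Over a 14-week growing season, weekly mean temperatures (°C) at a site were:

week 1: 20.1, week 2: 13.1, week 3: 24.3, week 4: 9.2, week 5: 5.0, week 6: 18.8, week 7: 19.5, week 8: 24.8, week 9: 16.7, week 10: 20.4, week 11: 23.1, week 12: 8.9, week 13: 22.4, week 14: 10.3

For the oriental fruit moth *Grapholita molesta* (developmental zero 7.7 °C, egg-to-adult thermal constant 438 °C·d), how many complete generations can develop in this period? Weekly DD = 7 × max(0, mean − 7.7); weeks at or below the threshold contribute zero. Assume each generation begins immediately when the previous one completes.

Weekly DD (7 × max(0, T̄ − 7.7)): 86.8, 37.8, 116.2, 10.5, 0.0, 77.7, 82.6, 119.7, 63.0, 88.9, 107.8, 8.4, 102.9, 18.2.
Season total = 920.5 DD.
Complete generations = ⌊920.5 / 438⌋ = 2.

2 generations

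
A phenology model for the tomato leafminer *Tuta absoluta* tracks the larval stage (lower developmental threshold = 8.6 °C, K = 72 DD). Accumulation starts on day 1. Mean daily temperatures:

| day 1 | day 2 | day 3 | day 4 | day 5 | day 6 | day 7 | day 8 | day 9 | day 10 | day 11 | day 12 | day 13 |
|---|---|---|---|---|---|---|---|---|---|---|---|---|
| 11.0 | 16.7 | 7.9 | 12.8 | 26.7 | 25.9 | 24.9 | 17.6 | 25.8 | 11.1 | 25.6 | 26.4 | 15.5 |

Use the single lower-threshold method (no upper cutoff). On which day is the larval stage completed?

day 8

Daily DD above 8.6 °C: 2.4, 8.1, 0.0, 4.2, 18.1, 17.3, 16.3, 9.0, 17.2, 2.5, 17.0, 17.8, 6.9.
Cumulative: 2.4, 10.5, 10.5, 14.7, 32.8, 50.1, 66.4, 75.4, 92.6, 95.1, 112.1, 129.9, 136.8.
The total first reaches 72 DD on day 8.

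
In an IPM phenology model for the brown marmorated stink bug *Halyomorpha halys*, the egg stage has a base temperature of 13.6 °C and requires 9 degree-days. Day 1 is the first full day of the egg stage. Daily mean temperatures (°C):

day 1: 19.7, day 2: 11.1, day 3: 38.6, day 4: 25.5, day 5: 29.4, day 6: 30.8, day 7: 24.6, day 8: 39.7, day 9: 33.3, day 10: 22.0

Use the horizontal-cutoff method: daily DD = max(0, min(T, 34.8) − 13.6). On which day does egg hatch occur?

Daily DD above 13.6 °C (capped at 21.2): 6.1, 0.0, 21.2, 11.9, 15.8, 17.2, 11.0, 21.2, 19.7, 8.4.
Cumulative: 6.1, 6.1, 27.3, 39.2, 55.0, 72.2, 83.2, 104.4, 124.1, 132.5.
The total first reaches 9 DD on day 3.

day 3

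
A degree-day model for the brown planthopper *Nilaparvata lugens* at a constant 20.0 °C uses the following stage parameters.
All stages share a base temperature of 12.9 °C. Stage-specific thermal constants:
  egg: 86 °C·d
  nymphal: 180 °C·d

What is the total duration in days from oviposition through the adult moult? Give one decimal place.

37.5 days

Daily accumulation at 20.0 °C = 20.0 − 12.9 = 7.1 DD/day.
Total K = 86 + 180 = 266 DD.
Total duration = 266 / 7.1 = 37.465 ≈ 37.5 days.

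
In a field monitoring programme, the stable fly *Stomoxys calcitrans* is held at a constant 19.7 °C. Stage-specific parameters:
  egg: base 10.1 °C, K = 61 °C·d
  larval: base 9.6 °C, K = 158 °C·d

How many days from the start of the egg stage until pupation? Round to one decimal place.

egg: 61 / (19.7 − 10.1) = 61 / 9.6 = 6.354 d.
larval: 158 / (19.7 − 9.6) = 158 / 10.1 = 15.644 d.
Sum = 21.998 ≈ 22.0 days.

22.0 days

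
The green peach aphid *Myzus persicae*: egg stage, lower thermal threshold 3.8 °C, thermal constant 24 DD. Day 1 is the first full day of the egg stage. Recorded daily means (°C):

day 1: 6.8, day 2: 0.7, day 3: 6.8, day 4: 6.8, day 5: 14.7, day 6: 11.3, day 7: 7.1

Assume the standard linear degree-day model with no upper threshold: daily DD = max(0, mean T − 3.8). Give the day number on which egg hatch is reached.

day 6

Daily DD above 3.8 °C: 3.0, 0.0, 3.0, 3.0, 10.9, 7.5, 3.3.
Cumulative: 3.0, 3.0, 6.0, 9.0, 19.9, 27.4, 30.7.
The total first reaches 24 DD on day 6.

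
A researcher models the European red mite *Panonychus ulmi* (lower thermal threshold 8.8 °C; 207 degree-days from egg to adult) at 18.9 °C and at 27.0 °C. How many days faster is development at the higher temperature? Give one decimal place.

9.1 days

At 18.9 °C: 207 / (18.9 − 8.8) = 207 / 10.1 = 20.495 d.
At 27.0 °C: 207 / (27.0 − 8.8) = 207 / 18.2 = 11.374 d.
Difference = |20.495 − 11.374| = 9.121 ≈ 9.1 days.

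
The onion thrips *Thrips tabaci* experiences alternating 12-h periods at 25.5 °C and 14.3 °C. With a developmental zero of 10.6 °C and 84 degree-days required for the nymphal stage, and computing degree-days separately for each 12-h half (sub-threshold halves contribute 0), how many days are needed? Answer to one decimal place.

Day half: max(0, 25.5 − 10.6) × 0.5 = 14.9 × 0.5 = 7.45 DD.
Night half: max(0, 14.3 − 10.6) × 0.5 = 3.7 × 0.5 = 1.85 DD.
Per 24 h: 9.30 DD/day.
Duration = 84 / 9.30 = 9.032 ≈ 9.0 days.

9.0 days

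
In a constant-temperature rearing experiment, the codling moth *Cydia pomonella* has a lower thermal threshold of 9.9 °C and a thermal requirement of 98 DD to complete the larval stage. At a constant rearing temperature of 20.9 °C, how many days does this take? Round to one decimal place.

8.9 days

Daily accumulation = 20.9 − 9.9 = 11.0 DD/day.
Duration = 98 / 11.0 = 8.909 ≈ 8.9 days.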